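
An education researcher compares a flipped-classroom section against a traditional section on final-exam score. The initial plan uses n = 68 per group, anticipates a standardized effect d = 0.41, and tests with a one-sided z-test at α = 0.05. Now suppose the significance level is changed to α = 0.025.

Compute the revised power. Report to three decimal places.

Power ≈ 0.667

δ = d·√(n/2) = 0.41 × √(68/2) = 2.3907 (unchanged). New critical value: z_{0.025} = 1.960.
Revised power = P(Z > 1.960 − δ) = Φ(0.431) = 0.6667.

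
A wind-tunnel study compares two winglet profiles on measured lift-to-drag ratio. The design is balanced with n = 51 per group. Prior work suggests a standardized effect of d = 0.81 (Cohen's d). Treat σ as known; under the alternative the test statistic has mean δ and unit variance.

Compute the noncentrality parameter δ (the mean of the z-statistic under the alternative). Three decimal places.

The noncentrality parameter scales effect size by the design's sample-size factor: δ = d·√(n/2) = 0.81 × √(51/2) = 4.0903

δ ≈ 4.090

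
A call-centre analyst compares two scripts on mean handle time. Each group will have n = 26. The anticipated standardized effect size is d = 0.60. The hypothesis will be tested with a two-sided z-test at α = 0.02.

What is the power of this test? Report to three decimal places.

Noncentrality parameter: δ = d·√(n/2) = 0.60 × √(26/2) = 2.1633
Critical value for a two-sided test at α = 0.02: z_{α/2} = 2.326.
Power = Φ(δ − 2.326) + Φ(−δ − 2.326) = Φ(-0.163) + Φ(-4.490) = 0.4353 + 0.0000 = 0.4353.

Power ≈ 0.435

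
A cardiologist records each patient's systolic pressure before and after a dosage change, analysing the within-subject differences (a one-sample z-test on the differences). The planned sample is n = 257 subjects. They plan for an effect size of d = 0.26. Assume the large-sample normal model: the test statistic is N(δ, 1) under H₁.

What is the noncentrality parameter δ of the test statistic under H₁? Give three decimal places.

The noncentrality parameter scales effect size by the design's sample-size factor: δ = d·√n = 0.26 × √257 = 4.1681

δ ≈ 4.168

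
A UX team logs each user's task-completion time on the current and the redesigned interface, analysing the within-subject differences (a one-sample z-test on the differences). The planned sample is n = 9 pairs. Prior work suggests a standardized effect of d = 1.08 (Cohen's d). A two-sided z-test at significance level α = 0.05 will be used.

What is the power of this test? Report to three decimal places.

Noncentrality parameter: δ = d·√n = 1.08 × √9 = 3.2400
Two-sided α = 0.05 → critical value z_{0.025} = 1.960.
Power = Φ(δ − 1.960) + Φ(−δ − 1.960) = Φ(1.280) + Φ(-5.200) = 0.8997 + 0.0000 = 0.8997.

Power ≈ 0.900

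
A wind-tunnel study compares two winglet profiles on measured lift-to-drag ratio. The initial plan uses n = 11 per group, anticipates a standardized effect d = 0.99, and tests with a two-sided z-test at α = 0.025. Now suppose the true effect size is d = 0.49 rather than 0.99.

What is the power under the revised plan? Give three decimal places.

Power ≈ 0.138

With d = 0.49: δ = d·√(n/2) = 0.49 × √(11/2) = 1.1492. Critical value z_{0.0125} = 2.241.
Revised power = Φ(δ − 2.241) + Φ(−δ − 2.241) = Φ(-1.092) + Φ(-3.391) = 0.1374 + 0.0003 = 0.1377.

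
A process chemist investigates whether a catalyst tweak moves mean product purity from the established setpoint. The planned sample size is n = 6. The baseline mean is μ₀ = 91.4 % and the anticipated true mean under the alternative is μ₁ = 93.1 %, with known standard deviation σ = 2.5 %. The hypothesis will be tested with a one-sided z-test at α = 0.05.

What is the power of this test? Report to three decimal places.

Power ≈ 0.508

Standardized effect: d = |μ₁ − μ₀| / σ = |93.1 − 91.4| / 2.5 = 0.6800
Noncentrality parameter: δ = d·√n = 0.6800 × √6 = 1.6657
One-sided α = 0.05 → critical value z_{0.05} = 1.645.
Power = P(Z > 1.645 − δ) = Φ(0.021) = 0.5083.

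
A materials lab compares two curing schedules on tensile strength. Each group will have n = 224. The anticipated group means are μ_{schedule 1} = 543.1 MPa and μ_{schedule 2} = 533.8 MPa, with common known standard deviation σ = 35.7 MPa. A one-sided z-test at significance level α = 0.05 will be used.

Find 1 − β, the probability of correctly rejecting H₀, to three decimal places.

Power ≈ 0.867

Standardized effect: d = |μ_{schedule 1} − μ_{schedule 2}| / σ = |543.1 − 533.8| / 35.7 = 0.2605
Noncentrality parameter: δ = d·√(n/2) = 0.2605 × √(224/2) = 2.7569
One-sided α = 0.05 → critical value z_{0.05} = 1.645.
Power = Φ(δ − 1.645) = Φ(1.112) = 0.8669.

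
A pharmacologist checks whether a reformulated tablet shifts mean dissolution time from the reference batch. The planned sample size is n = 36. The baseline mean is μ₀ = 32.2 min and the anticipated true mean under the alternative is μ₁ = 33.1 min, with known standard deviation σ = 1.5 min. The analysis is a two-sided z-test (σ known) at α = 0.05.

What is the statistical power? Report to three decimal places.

Standardized effect: d = |μ₁ − μ₀| / σ = |33.1 − 32.2| / 1.5 = 0.6000
Noncentrality parameter: λ = d·√n = 0.6000 × √36 = 3.6000
Critical value for a two-sided test at α = 0.05: z_{α/2} = 1.960.
Power = Φ(λ − 1.960) + Φ(−λ − 1.960) = Φ(1.640) + Φ(-5.560) = 0.9495 + 0.0000 = 0.9495.

Power ≈ 0.950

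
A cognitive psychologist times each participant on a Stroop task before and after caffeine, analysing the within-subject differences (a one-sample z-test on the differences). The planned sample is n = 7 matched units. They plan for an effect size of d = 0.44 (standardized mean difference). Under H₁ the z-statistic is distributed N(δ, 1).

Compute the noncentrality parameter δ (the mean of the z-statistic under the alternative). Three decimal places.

δ ≈ 1.164

The noncentrality parameter scales effect size by the design's sample-size factor: δ = d·√n = 0.44 × √7 = 1.1641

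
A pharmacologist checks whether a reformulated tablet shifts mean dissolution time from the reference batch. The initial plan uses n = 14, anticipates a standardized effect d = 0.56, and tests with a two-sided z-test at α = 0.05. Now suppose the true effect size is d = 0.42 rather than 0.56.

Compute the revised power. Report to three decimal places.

With d = 0.42: δ = d·√n = 0.42 × √14 = 1.5715. Critical value z_{0.025} = 1.960.
Revised power = Φ(δ − 1.960) + Φ(−δ − 1.960) = Φ(-0.388) + Φ(-3.531) = 0.3488 + 0.0002 = 0.3490.

Power ≈ 0.349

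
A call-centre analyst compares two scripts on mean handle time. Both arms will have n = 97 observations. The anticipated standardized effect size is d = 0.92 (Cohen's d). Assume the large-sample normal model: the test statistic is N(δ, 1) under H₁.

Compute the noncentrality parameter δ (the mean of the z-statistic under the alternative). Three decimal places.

δ ≈ 6.407

The noncentrality parameter scales effect size by the design's sample-size factor: δ = d·√(n/2) = 0.92 × √(97/2) = 6.4071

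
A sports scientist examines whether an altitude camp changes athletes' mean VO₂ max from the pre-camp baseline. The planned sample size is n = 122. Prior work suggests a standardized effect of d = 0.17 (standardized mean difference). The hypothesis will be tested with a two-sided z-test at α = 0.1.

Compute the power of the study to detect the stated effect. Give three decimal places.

Noncentrality parameter: δ = d·√n = 0.17 × √122 = 1.8777
Two-sided α = 0.1 → critical value z_{0.05} = 1.645.
Power = Φ(δ − 1.645) + Φ(−δ − 1.645) = Φ(0.233) + Φ(-3.523) = 0.5921 + 0.0002 = 0.5923.

Power ≈ 0.592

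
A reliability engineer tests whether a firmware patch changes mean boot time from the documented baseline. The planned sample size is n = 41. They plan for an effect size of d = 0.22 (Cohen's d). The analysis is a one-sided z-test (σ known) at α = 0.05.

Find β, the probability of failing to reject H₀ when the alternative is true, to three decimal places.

β ≈ 0.593

Noncentrality parameter: δ = d·√n = 0.22 × √41 = 1.4087
One-sided α = 0.05 → critical value z_{0.05} = 1.645.
Power = P(Z > 1.645 − δ) = Φ(-0.236) = 0.4067.
Type II error: β = 1 − power = 1 − 0.4067 = 0.5933.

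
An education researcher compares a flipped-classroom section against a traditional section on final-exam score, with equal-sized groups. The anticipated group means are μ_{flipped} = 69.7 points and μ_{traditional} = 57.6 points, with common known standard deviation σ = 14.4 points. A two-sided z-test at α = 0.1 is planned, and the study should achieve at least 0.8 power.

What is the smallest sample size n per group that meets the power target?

Standardized effect: d = |μ_{flipped} − μ_{traditional}| / σ = |69.7 − 57.6| / 14.4 = 0.8403
Set Φ(δ − 1.645) = 0.8; then δ − 1.645 = Φ⁻¹(0.8) = 0.842, giving δ = 2.486.
(For δ > 0 the lower-tail rejection region contributes negligibly to power, so the one-term inversion is standard.)
δ = d·√(n/2) ⇒ n = 2(δ/d)² = 2 × (2.486 / 0.8403)² = 17.51.
Round up to the next whole unit.

n = 18 per group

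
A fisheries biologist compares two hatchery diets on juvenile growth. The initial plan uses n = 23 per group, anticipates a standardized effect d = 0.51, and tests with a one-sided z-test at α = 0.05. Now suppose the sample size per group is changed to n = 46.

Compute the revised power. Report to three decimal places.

Power ≈ 0.788

With n = 46 per group: δ = d·√(n/2) = 0.51 × √(46/2) = 2.4459. Critical value z_{0.05} = 1.645.
Revised power = Φ(δ − 1.645) = Φ(0.801) = 0.7884.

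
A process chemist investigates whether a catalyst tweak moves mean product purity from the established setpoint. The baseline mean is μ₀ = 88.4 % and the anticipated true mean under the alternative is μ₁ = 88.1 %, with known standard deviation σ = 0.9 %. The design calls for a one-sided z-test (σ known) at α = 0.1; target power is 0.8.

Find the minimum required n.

Standardized effect: d = |μ₁ − μ₀| / σ = |88.1 − 88.4| / 0.9 = 0.3333
For power 0.8 need Φ(δ − z_{0.1}) = 0.8, so δ = z_{0.1} + z_{0.20} = 1.282 + 0.842 = 2.123.
δ = d·√n ⇒ n = (δ/d)² = (2.123 / 0.3333)² = 40.57.
Rounding up, n = 41.

n = 41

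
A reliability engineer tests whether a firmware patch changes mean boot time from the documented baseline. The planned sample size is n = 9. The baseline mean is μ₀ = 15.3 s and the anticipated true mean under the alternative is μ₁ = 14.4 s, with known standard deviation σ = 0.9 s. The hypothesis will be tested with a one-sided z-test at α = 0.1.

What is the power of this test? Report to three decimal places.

Standardized effect: d = |μ₁ − μ₀| / σ = |14.4 − 15.3| / 0.9 = 1.0000
Noncentrality parameter: δ = d·√n = 1.0000 × √9 = 3.0000
Critical value for a one-sided test at α = 0.1: z_α = 1.282.
Power = P(Z > 1.282 − δ) = Φ(1.718) = 0.9571.

Power ≈ 0.957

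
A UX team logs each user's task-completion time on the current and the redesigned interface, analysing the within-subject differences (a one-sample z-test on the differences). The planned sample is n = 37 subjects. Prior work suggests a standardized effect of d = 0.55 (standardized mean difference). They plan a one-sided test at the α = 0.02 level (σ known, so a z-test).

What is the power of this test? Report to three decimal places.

Noncentrality parameter: δ = d·√n = 0.55 × √37 = 3.3455
One-sided α = 0.02 → critical value z_{0.02} = 2.054.
Power = Φ(δ − 2.054) = Φ(1.292) = 0.9018.

Power ≈ 0.902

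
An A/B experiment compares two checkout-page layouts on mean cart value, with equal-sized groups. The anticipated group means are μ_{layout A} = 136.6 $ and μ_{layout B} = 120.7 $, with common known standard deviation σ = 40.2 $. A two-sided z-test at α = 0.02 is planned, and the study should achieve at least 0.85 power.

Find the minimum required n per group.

n = 145 per group

Standardized effect: d = |μ_{layout A} − μ_{layout B}| / σ = |136.6 − 120.7| / 40.2 = 0.3955
For power 0.85 need Φ(δ − z_{0.01}) = 0.85, so δ = z_{0.01} + z_{0.15} = 2.326 + 1.036 = 3.363.
(The Φ(−δ − z_{α/2}) term is vanishingly small for δ > 0 and is dropped in the standard sample-size formula.)
δ = d·√(n/2) ⇒ n = 2(δ/d)² = 2 × (3.363 / 0.3955)² = 144.57.
Rounding up, n = 145 per group.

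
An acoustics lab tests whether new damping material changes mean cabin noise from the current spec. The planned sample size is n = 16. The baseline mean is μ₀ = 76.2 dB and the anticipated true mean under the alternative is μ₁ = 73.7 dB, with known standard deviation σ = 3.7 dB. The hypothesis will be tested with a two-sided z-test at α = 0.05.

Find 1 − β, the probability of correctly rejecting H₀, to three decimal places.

Standardized effect: d = |μ₁ − μ₀| / σ = |73.7 − 76.2| / 3.7 = 0.6757
Noncentrality parameter: δ = d·√n = 0.6757 × √16 = 2.7027
Critical value for a two-sided test at α = 0.05: z_{α/2} = 1.960.
Power = Φ(δ − 1.960) + Φ(−δ − 1.960) = Φ(0.743) + Φ(-4.663) = 0.7712 + 0.0000 = 0.7712.

Power ≈ 0.771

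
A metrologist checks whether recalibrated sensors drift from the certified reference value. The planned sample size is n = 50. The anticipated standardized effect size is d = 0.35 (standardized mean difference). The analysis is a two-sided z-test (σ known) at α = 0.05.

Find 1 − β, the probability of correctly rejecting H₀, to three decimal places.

Noncentrality parameter: δ = d·√n = 0.35 × √50 = 2.4749
Two-sided α = 0.05 → critical value z_{0.025} = 1.960.
Power = Φ(δ − 1.960) + Φ(−δ − 1.960) = Φ(0.515) + Φ(-4.435) = 0.6967 + 0.0000 = 0.6967.

Power ≈ 0.697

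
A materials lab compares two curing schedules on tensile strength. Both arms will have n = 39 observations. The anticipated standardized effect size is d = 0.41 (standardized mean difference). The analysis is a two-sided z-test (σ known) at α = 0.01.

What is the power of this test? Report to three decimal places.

Noncentrality parameter: δ = d·√(n/2) = 0.41 × √(39/2) = 1.8105
Two-sided α = 0.01 → critical value z_{0.005} = 2.576.
Power = Φ(δ − 2.576) + Φ(−δ − 2.576) = Φ(-0.765) + Φ(-4.386) = 0.2220 + 0.0000 = 0.2220.

Power ≈ 0.222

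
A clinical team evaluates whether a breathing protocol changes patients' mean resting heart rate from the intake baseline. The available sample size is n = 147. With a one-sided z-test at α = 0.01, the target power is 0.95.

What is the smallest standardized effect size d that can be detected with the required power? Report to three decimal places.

Required noncentrality: δ = z_{0.01} + z_{0.05} = 2.326 + 1.645 = 3.971.
δ = d·√n ⇒ d = δ/√n = 3.971/√147 = 0.3275.

d ≈ 0.328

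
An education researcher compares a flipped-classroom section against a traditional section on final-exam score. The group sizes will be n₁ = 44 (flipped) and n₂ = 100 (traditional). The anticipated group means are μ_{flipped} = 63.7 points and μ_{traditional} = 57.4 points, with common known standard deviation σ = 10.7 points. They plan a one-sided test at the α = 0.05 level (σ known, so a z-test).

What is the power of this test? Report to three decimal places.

Standardized effect: d = |μ_{flipped} − μ_{traditional}| / σ = |63.7 − 57.4| / 10.7 = 0.5888
Noncentrality parameter: δ = d / √(1/n₁ + 1/n₂) = 0.5888 / √(1/44 + 1/100) = 3.2546
One-sided α = 0.05 → critical value z_{0.05} = 1.645.
Power = Φ(δ − 1.645) = Φ(1.610) = 0.9463.

Power ≈ 0.946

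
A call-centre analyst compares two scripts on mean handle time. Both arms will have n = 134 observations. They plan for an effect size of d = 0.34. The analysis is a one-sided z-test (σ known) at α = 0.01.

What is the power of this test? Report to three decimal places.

Noncentrality parameter: δ = d·√(n/2) = 0.34 × √(134/2) = 2.7830
One-sided α = 0.01 → critical value z_{0.01} = 2.326.
Power = Φ(δ − 2.326) = Φ(0.457) = 0.6760.

Power ≈ 0.676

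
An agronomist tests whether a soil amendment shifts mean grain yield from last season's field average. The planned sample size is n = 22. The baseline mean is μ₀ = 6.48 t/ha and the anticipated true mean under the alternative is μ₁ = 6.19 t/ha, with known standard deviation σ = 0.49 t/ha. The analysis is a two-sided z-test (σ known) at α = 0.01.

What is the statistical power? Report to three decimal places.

Standardized effect: d = |μ₁ − μ₀| / σ = |6.19 − 6.48| / 0.49 = 0.5918
Noncentrality parameter: δ = d·√n = 0.5918 × √22 = 2.7760
Two-sided α = 0.01 → critical value z_{0.005} = 2.576.
Power = Φ(δ − 2.576) + Φ(−δ − 2.576) = Φ(0.200) + Φ(-5.352) = 0.5793 + 0.0000 = 0.5793.

Power ≈ 0.579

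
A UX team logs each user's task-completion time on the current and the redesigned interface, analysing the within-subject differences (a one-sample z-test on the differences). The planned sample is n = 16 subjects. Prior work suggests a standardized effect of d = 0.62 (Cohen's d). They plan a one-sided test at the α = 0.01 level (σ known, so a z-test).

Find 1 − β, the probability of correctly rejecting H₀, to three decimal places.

Noncentrality parameter: δ = d·√n = 0.62 × √16 = 2.4800
Critical value for a one-sided test at α = 0.01: z_α = 2.326.
Power = Φ(δ − 2.326) = Φ(0.154) = 0.5611.

Power ≈ 0.561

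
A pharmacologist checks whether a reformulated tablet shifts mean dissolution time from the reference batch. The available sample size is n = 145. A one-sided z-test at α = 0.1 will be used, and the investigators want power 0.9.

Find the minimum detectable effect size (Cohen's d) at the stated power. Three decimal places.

d ≈ 0.213

Required noncentrality: δ = z_{0.1} + z_{0.10} = 1.282 + 1.282 = 2.563.
δ = d·√n ⇒ d = δ/√n = 2.563/√145 = 0.2129.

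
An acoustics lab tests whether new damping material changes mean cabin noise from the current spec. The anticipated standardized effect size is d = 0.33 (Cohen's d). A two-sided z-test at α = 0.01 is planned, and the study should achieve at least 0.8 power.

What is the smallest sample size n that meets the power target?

For power 0.8 need Φ(δ − z_{0.005}) = 0.8, so δ = z_{0.005} + z_{0.20} = 2.576 + 0.842 = 3.417.
(Ignoring the negligible lower-tail rejection probability gives the usual closed-form inversion.)
δ = d·√n ⇒ n = (δ/d)² = (3.417 / 0.33)² = 107.24.
Rounding up, n = 108.

n = 108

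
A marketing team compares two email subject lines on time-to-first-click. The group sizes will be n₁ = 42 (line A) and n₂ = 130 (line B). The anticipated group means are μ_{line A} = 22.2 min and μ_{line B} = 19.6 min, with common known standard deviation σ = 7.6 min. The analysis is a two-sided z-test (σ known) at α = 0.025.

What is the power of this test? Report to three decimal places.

Standardized effect: d = |μ_{line A} − μ_{line B}| / σ = |22.2 − 19.6| / 7.6 = 0.3421
Noncentrality parameter: δ = d / √(1/n₁ + 1/n₂) = 0.3421 / √(1/42 + 1/130) = 1.9275
Two-sided α = 0.025 → critical value z_{0.0125} = 2.241.
Power = Φ(δ − 2.241) + Φ(−δ − 2.241) = Φ(-0.314) + Φ(-4.169) = 0.3768 + 0.0000 = 0.3768.

Power ≈ 0.377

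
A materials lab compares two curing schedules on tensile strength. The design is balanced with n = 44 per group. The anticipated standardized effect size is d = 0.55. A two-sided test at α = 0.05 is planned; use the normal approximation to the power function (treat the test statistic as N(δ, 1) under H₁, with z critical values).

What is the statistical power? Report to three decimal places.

Power ≈ 0.732

Noncentrality parameter: δ = d·√(n/2) = 0.55 × √(44/2) = 2.5797
Two-sided α = 0.05 → critical value z_{0.025} = 1.960.
Power = Φ(δ − 1.960) + Φ(−δ − 1.960) = Φ(0.620) + Φ(-4.540) = 0.7323 + 0.0000 = 0.7323.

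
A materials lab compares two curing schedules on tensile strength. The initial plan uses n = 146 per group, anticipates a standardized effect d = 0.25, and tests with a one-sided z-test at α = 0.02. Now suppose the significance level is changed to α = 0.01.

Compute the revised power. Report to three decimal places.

Power ≈ 0.425

δ = d·√(n/2) = 0.25 × √(146/2) = 2.1360 (unchanged). New critical value: z_{0.01} = 2.326.
Revised power = P(Z > 2.326 − δ) = Φ(-0.190) = 0.4245.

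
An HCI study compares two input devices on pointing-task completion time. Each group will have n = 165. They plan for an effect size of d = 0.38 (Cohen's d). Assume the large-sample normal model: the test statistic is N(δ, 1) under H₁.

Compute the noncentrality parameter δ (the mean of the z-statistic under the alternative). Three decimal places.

δ ≈ 3.452

δ = d·√(n/2) = 0.38 × √(165/2) = 3.4515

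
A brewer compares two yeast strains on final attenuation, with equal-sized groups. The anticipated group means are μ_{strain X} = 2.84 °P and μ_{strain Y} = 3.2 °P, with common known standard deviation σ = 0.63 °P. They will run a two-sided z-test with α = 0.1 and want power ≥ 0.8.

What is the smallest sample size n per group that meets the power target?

Standardized effect: d = |μ_{strain X} − μ_{strain Y}| / σ = |2.84 − 3.2| / 0.63 = 0.5714
Set Φ(δ − 1.645) = 0.8; then δ − 1.645 = Φ⁻¹(0.8) = 0.842, giving δ = 2.486.
(For δ > 0 the lower-tail rejection region contributes negligibly to power, so the one-term inversion is standard.)
δ = d·√(n/2) ⇒ n = 2(δ/d)² = 2 × (2.486 / 0.5714)² = 37.87.
Round up to the next whole unit.

n = 38 per group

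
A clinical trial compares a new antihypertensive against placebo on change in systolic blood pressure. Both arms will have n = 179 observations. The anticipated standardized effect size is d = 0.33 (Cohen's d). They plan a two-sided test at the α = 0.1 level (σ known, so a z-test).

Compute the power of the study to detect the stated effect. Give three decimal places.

Power ≈ 0.930

Noncentrality parameter: δ = d·√(n/2) = 0.33 × √(179/2) = 3.1219
Two-sided α = 0.1 → critical value z_{0.05} = 1.645.
Power = Φ(δ − 1.645) + Φ(−δ − 1.645) = Φ(1.477) + Φ(-4.767) = 0.9302 + 0.0000 = 0.9302.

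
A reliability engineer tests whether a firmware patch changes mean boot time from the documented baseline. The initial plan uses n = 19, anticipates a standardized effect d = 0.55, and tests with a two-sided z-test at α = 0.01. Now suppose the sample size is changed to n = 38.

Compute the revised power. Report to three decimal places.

With n = 38: δ = d·√n = 0.55 × √38 = 3.3904. Critical value z_{0.005} = 2.576.
Revised power = Φ(δ − 2.576) + Φ(−δ − 2.576) = Φ(0.815) + Φ(-5.966) = 0.7923 + 0.0000 = 0.7923.

Power ≈ 0.792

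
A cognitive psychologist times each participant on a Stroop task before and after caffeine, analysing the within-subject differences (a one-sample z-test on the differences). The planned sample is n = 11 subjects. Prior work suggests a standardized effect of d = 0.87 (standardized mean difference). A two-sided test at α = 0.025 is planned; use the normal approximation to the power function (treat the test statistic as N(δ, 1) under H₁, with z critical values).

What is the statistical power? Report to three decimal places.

Noncentrality parameter: δ = d·√n = 0.87 × √11 = 2.8855
Critical value for a two-sided test at α = 0.025: z_{α/2} = 2.241.
Power = Φ(δ − 2.241) + Φ(−δ − 2.241) = Φ(0.644) + Φ(-5.127) = 0.7402 + 0.0000 = 0.7402.

Power ≈ 0.740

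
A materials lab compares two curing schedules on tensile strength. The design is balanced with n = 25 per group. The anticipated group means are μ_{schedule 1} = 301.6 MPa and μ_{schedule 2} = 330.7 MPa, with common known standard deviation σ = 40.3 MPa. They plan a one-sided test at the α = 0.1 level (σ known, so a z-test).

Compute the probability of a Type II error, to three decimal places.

Standardized effect: d = |μ_{schedule 1} − μ_{schedule 2}| / σ = |301.6 − 330.7| / 40.3 = 0.7221
Noncentrality parameter: λ = d·√(n/2) = 0.7221 × √(25/2) = 2.5530
Critical value for a one-sided test at α = 0.1: z_α = 1.282.
Power = P(Z > 1.282 − λ) = Φ(1.271) = 0.8982.
Type II error: β = 1 − power = 1 − 0.8982 = 0.1018.

β ≈ 0.102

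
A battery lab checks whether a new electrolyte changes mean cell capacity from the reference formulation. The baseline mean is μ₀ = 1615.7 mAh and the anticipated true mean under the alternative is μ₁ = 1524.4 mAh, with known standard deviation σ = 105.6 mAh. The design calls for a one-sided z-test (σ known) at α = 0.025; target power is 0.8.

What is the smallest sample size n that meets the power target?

n = 11

Standardized effect: d = |μ₁ − μ₀| / σ = |1524.4 − 1615.7| / 105.6 = 0.8646
Set Φ(δ − 1.960) = 0.8; then δ − 1.960 = Φ⁻¹(0.8) = 0.842, giving δ = 2.802.
δ = d·√n ⇒ n = (δ/d)² = (2.802 / 0.8646)² = 10.50.
Rounding up, n = 11.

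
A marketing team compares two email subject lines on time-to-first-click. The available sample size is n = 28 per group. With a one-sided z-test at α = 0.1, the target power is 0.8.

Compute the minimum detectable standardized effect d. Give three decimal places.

Required noncentrality: δ = z_{0.1} + z_{0.20} = 1.282 + 0.842 = 2.123.
δ = d·√(n/2) ⇒ d = δ/√(n/2) = 2.123/√(28/2) = 0.5674.

d ≈ 0.567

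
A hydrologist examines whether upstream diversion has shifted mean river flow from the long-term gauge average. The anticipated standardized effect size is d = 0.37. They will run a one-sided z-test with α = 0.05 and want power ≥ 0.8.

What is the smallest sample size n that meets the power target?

n = 46

Set Φ(δ − 1.645) = 0.8; then δ − 1.645 = Φ⁻¹(0.8) = 0.842, giving δ = 2.486.
δ = d·√n ⇒ n = (δ/d)² = (2.486 / 0.37)² = 45.16.
Round up to the next whole unit.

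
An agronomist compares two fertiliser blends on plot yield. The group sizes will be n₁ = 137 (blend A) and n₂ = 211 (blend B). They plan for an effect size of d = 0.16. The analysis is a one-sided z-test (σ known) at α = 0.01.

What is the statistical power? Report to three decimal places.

Power ≈ 0.193

Noncentrality parameter: δ = d / √(1/n₁ + 1/n₂) = 0.16 / √(1/137 + 1/211) = 1.4582
Critical value for a one-sided test at α = 0.01: z_α = 2.326.
Power = P(Z > 2.326 − δ) = Φ(-0.868) = 0.1927.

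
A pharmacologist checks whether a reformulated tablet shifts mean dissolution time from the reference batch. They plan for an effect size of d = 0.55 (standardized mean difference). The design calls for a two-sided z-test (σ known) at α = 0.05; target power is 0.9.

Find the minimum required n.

n = 35

For power 0.9 need Φ(δ − z_{0.025}) = 0.9, so δ = z_{0.025} + z_{0.10} = 1.960 + 1.282 = 3.242.
(Ignoring the negligible lower-tail rejection probability gives the usual closed-form inversion.)
δ = d·√n ⇒ n = (δ/d)² = (3.242 / 0.55)² = 34.74.
Round up to the next whole unit.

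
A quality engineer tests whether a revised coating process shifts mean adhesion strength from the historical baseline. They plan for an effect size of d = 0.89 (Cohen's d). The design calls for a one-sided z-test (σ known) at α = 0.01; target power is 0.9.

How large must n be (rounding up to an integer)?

n = 17

For power 0.9 need Φ(δ − z_{0.01}) = 0.9, so δ = z_{0.01} + z_{0.10} = 2.326 + 1.282 = 3.608.
δ = d·√n ⇒ n = (δ/d)² = (3.608 / 0.89)² = 16.43.
Round up to the next whole unit.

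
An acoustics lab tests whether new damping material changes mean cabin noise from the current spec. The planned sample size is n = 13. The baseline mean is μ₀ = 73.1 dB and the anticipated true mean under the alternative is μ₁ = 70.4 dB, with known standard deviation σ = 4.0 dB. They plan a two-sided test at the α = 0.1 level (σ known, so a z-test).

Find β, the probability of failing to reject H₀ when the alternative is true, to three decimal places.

β ≈ 0.215

Standardized effect: d = |μ₁ − μ₀| / σ = |70.4 − 73.1| / 4.0 = 0.6750
Noncentrality parameter: δ = d·√n = 0.6750 × √13 = 2.4337
Two-sided α = 0.1 → critical value z_{0.05} = 1.645.
Power = Φ(δ − 1.645) + Φ(−δ − 1.645) = Φ(0.789) + Φ(-4.079) = 0.7849 + 0.0000 = 0.7849.
Type II error: β = 1 − power = 1 − 0.7849 = 0.2151.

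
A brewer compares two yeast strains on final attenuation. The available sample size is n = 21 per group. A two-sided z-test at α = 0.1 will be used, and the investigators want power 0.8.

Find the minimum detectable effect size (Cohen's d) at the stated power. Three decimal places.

Need Φ(δ − 1.645) = 0.8, so δ = 1.645 + 0.842 = 2.486.
(The second rejection-region term Φ(−δ − z_{α/2}) is negligible and dropped.)
δ = d·√(n/2) ⇒ d = δ/√(n/2) = 2.486/√(21/2) = 0.7673.

d ≈ 0.767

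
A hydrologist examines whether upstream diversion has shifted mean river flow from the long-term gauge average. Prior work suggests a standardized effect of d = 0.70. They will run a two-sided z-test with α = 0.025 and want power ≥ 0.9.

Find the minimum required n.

Set Φ(δ − 2.241) = 0.9; then δ − 2.241 = Φ⁻¹(0.9) = 1.282, giving δ = 3.523.
(For δ > 0 the lower-tail rejection region contributes negligibly to power, so the one-term inversion is standard.)
δ = d·√n ⇒ n = (δ/d)² = (3.523 / 0.70)² = 25.33.
Round up to the next whole unit.

n = 26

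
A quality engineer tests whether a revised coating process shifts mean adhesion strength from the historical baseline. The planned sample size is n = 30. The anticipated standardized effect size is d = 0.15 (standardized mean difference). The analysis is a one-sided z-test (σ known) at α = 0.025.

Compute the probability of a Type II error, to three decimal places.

Noncentrality parameter: δ = d·√n = 0.15 × √30 = 0.8216
One-sided α = 0.025 → critical value z_{0.025} = 1.960.
Power = P(Z > 1.960 − δ) = Φ(-1.138) = 0.1275.
Type II error: β = 1 − power = 1 − 0.1275 = 0.8725.

β ≈ 0.873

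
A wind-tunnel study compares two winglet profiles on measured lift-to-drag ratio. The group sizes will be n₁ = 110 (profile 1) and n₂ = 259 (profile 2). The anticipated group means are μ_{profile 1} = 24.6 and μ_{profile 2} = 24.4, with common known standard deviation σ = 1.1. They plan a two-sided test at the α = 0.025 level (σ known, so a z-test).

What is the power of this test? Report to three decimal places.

Power ≈ 0.260

Standardized effect: d = |μ_{profile 1} − μ_{profile 2}| / σ = |24.6 − 24.4| / 1.1 = 0.1818
Noncentrality parameter: δ = d / √(1/n₁ + 1/n₂) = 0.1818 / √(1/110 + 1/259) = 1.5976
Critical value for a two-sided test at α = 0.025: z_{α/2} = 2.241.
Power = Φ(δ − 2.241) + Φ(−δ − 2.241) = Φ(-0.644) + Φ(-3.839) = 0.2599 + 0.0001 = 0.2599.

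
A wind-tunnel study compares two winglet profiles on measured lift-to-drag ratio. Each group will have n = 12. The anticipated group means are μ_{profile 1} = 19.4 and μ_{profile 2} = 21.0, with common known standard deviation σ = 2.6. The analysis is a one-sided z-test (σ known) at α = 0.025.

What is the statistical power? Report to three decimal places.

Standardized effect: d = |μ_{profile 1} − μ_{profile 2}| / σ = |19.4 − 21.0| / 2.6 = 0.6154
Noncentrality parameter: δ = d·√(n/2) = 0.6154 × √(12/2) = 1.5074
Critical value for a one-sided test at α = 0.025: z_α = 1.960.
Power = P(Z > 1.960 − δ) = Φ(-0.453) = 0.3254.

Power ≈ 0.325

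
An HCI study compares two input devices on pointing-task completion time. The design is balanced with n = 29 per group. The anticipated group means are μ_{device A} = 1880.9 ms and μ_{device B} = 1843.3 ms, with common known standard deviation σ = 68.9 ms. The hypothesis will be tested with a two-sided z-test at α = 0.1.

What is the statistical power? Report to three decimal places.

Power ≈ 0.668

Standardized effect: d = |μ_{device A} − μ_{device B}| / σ = |1880.9 − 1843.3| / 68.9 = 0.5457
Noncentrality parameter: δ = d·√(n/2) = 0.5457 × √(29/2) = 2.0780
Two-sided α = 0.1 → critical value z_{0.05} = 1.645.
Power = Φ(δ − 1.645) + Φ(−δ − 1.645) = Φ(0.433) + Φ(-3.723) = 0.6676 + 0.0001 = 0.6677.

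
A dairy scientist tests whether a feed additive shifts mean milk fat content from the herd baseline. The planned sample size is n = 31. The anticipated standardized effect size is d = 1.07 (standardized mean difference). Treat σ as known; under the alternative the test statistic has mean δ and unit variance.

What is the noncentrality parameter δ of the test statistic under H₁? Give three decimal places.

δ ≈ 5.958

The noncentrality parameter scales effect size by the design's sample-size factor: δ = d·√n = 1.07 × √31 = 5.9575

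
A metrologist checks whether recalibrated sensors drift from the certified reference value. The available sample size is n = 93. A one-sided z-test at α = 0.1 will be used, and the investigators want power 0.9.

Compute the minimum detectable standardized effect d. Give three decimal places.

d ≈ 0.266

Required noncentrality: δ = z_{0.1} + z_{0.10} = 1.282 + 1.282 = 2.563.
δ = d·√n ⇒ d = δ/√n = 2.563/√93 = 0.2658.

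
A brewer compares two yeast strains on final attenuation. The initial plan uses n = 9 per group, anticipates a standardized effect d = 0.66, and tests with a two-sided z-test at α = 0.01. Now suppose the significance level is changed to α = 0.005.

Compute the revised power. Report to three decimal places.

Power ≈ 0.080

δ = d·√(n/2) = 0.66 × √(9/2) = 1.4001 (unchanged). New critical value: z_{0.0025} = 2.807.
Revised power = Φ(δ − 2.807) + Φ(−δ − 2.807) = Φ(-1.407) + Φ(-4.207) = 0.0797 + 0.0000 = 0.0797.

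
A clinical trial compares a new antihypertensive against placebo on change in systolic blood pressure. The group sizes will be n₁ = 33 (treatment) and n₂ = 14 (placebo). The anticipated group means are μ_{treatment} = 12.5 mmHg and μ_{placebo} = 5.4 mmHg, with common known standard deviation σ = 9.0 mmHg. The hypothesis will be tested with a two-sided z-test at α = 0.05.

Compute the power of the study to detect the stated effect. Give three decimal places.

Standardized effect: d = |μ_{treatment} − μ_{placebo}| / σ = |12.5 − 5.4| / 9.0 = 0.7889
Noncentrality parameter: δ = d / √(1/n₁ + 1/n₂) = 0.7889 / √(1/33 + 1/14) = 2.4734
Critical value for a two-sided test at α = 0.05: z_{α/2} = 1.960.
Power = Φ(δ − 1.960) + Φ(−δ − 1.960) = Φ(0.513) + Φ(-4.433) = 0.6962 + 0.0000 = 0.6962.

Power ≈ 0.696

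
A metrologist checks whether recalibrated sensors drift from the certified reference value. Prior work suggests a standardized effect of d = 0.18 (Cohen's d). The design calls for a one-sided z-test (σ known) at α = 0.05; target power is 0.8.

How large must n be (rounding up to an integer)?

Set Φ(δ − 1.645) = 0.8; then δ − 1.645 = Φ⁻¹(0.8) = 0.842, giving δ = 2.486.
δ = d·√n ⇒ n = (δ/d)² = (2.486 / 0.18)² = 190.82.
Round up to the next whole unit.

n = 191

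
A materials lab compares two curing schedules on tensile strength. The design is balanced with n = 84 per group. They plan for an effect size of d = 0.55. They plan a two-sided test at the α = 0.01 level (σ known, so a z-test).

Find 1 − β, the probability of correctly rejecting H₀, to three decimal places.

Power ≈ 0.839

Noncentrality parameter: δ = d·√(n/2) = 0.55 × √(84/2) = 3.5644
Critical value for a two-sided test at α = 0.01: z_{α/2} = 2.576.
Power = Φ(δ − 2.576) + Φ(−δ − 2.576) = Φ(0.989) + Φ(-6.140) = 0.8386 + 0.0000 = 0.8386.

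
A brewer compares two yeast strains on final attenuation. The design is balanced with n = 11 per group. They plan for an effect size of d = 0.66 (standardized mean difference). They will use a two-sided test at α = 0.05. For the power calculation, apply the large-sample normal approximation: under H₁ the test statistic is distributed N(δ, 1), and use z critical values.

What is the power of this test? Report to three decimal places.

Noncentrality parameter: δ = d·√(n/2) = 0.66 × √(11/2) = 1.5478
Critical value for a two-sided test at α = 0.05: z_{α/2} = 1.960.
Power = Φ(δ − 1.960) + Φ(−δ − 1.960) = Φ(-0.412) + Φ(-3.508) = 0.3401 + 0.0002 = 0.3403.

Power ≈ 0.340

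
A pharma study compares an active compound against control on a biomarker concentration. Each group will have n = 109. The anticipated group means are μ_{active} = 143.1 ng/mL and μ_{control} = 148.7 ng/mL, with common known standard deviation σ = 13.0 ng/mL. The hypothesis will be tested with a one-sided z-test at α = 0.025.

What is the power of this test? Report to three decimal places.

Power ≈ 0.889

Standardized effect: d = |μ_{active} − μ_{control}| / σ = |143.1 − 148.7| / 13.0 = 0.4308
Noncentrality parameter: δ = d·√(n/2) = 0.4308 × √(109/2) = 3.1801
One-sided α = 0.025 → critical value z_{0.025} = 1.960.
Power = Φ(δ − 1.960) = Φ(1.220) = 0.8888.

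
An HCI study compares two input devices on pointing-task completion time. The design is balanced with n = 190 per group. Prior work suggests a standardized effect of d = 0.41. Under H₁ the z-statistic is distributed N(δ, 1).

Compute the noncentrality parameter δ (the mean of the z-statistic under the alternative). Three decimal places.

δ ≈ 3.996

δ = d·√(n/2) = 0.41 × √(190/2) = 3.9962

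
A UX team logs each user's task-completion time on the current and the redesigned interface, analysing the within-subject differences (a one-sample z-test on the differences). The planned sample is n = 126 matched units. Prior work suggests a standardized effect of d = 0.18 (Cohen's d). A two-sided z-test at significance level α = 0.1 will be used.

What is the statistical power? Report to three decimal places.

Power ≈ 0.647

Noncentrality parameter: δ = d·√n = 0.18 × √126 = 2.0205
Two-sided α = 0.1 → critical value z_{0.05} = 1.645.
Power = Φ(δ − 1.645) + Φ(−δ − 1.645) = Φ(0.376) + Φ(-3.665) = 0.6464 + 0.0001 = 0.6465.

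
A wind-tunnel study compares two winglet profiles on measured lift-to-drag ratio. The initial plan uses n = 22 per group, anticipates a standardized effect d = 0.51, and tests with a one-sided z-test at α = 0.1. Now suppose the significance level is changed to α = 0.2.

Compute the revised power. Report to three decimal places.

Power ≈ 0.802

δ = d·√(n/2) = 0.51 × √(22/2) = 1.6915 (unchanged). New critical value: z_{0.2} = 0.842.
Revised power = P(Z > 0.842 − δ) = Φ(0.850) = 0.8023.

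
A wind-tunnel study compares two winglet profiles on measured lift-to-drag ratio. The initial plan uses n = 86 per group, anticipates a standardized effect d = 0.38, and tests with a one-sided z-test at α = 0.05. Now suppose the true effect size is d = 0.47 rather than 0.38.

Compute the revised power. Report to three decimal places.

With d = 0.47: δ = d·√(n/2) = 0.47 × √(86/2) = 3.0820. Critical value z_{0.05} = 1.645.
Revised power = Φ(δ − 1.645) = Φ(1.437) = 0.9247.

Power ≈ 0.925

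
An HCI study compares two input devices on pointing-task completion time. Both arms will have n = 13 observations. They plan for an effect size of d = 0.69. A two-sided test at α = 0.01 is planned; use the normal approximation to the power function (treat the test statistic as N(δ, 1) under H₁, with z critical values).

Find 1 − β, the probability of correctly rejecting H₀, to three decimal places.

Noncentrality parameter: δ = d·√(n/2) = 0.69 × √(13/2) = 1.7592
Critical value for a two-sided test at α = 0.01: z_{α/2} = 2.576.
Power = Φ(δ − 2.576) + Φ(−δ − 2.576) = Φ(-0.817) + Φ(-4.335) = 0.2071 + 0.0000 = 0.2071.

Power ≈ 0.207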